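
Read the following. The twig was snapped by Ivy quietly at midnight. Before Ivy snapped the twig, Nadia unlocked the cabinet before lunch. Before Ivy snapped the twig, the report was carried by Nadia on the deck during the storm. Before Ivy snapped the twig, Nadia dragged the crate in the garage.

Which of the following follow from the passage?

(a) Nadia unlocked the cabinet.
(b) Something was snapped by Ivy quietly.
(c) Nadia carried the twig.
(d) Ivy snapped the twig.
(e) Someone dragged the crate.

(a), (b), (d), (e)

(a) Entailed — dropping 'before lunch' leaves a sub-description the original still satisfies.
(b) Entailed — this follows by dropping conjuncts from the snapping event's description.
(c) Not entailed — Nadia carried the report, not the twig; the twig belongs to the snapping event.
(d) Entailed — the original entails any weakening of itself; this just drops 'quietly', 'at midnight'.
(e) Entailed — the original entails any weakening of itself; this just drops 'in the garage' and generalizes the agent.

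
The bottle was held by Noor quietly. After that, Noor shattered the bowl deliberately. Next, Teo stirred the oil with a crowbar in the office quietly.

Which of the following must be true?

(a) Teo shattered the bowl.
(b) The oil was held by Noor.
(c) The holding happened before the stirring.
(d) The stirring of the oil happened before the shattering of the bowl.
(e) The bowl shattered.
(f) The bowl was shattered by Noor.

(a) Not entailed — the passage has Noor shattering the bowl, not Teo.
(b) Not entailed — Noor held the bottle, not the oil; the oil belongs to the stirring event.
(c) Entailed — the narrative places the holding before the stirring.
(d) Not entailed — the narrative places the shattering before the stirring, not after.
(e) Entailed — 'Noor shattered the bowl' is causative; it entails the inchoative 'the bowl shattered'.
(f) Entailed — dropping 'deliberately' leaves a sub-description the original still satisfies.

(c), (e), (f)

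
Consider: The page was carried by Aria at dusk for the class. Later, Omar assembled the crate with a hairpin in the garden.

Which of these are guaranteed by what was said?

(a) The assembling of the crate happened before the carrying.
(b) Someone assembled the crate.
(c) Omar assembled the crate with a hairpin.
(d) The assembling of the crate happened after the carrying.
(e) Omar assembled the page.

(a) Not entailed — the narrative places the carrying before the assembling, not after.
(b) Entailed — every conjunct here is already in the original assembling event.
(c) Entailed — every conjunct here is already in the original assembling event.
(d) Entailed — the narrative places the carrying before the assembling.
(e) Not entailed — Omar assembled the crate, not the page; the page belongs to the carrying event.

(b), (c), (d)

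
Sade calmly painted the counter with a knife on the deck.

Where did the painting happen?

on the deck

'on the deck' marks the location of the painting event.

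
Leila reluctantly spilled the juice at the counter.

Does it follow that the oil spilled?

no

Nothing is said about any oil; only the juice is affected.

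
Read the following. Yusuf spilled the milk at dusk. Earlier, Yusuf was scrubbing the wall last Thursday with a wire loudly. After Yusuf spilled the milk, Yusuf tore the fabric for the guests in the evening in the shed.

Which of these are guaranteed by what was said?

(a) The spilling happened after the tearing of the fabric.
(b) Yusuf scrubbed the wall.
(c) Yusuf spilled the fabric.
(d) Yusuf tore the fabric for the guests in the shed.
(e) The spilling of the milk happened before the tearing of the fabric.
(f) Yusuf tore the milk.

(a) Not entailed — the narrative places the spilling before the tearing, not after.
(b) Entailed — 'scrub' is an activity; 'was scrubbing' entails that some scrubbing happened, so 'scrubbed' holds.
(c) Not entailed — Yusuf spilled the milk, not the fabric; the fabric belongs to the tearing event.
(d) Entailed — every conjunct here is already in the original tearing event.
(e) Entailed — the narrative places the spilling before the tearing.
(f) Not entailed — Yusuf tore the fabric, not the milk; the milk belongs to the spilling event.

(b), (d), (e)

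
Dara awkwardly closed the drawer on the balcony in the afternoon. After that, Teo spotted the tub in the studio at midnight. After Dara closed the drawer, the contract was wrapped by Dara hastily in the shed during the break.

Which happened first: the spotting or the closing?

the closing

The connectives place the closing before the spotting.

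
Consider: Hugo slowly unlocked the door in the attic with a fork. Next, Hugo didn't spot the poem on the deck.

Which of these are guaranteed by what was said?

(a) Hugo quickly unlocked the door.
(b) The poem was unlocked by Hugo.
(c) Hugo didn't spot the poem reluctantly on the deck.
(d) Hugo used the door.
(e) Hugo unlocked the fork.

(c)

(a) Not entailed — 'quickly' adds a manner not in (and inconsistent with) the original.
(b) Not entailed — Hugo unlocked the door, not the poem; the poem belongs to the spotting event.
(c) Entailed — under negation, adding a further restriction is entailed: if no such spotting event occurred, none occurred reluctantly either.
(d) Not entailed — the door is the patient, not an instrument — Hugo used a fork.
(e) Not entailed — the fork is the instrument, not what was unlocked.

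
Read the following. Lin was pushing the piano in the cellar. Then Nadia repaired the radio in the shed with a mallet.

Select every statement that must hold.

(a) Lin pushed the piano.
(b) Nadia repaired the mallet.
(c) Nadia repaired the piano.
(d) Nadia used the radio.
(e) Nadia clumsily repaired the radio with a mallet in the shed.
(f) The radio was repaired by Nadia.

(a) Entailed — 'push' is an activity; 'was pushing' entails that some pushing happened, so 'pushed' holds.
(b) Not entailed — the mallet is the instrument, not what was repaired.
(c) Not entailed — Nadia repaired the radio, not the piano; the piano belongs to the pushing event.
(d) Not entailed — the radio is the patient, not an instrument — Nadia used a mallet.
(e) Not entailed — 'clumsily' adds information not in the original event.
(f) Entailed — the original entails any weakening of itself; this just drops 'with a mallet', 'in the shed'.

(a), (f)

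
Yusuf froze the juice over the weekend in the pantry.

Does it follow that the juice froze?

yes

'Yusuf froze the juice' is the causative; it entails the inchoative 'the juice froze'.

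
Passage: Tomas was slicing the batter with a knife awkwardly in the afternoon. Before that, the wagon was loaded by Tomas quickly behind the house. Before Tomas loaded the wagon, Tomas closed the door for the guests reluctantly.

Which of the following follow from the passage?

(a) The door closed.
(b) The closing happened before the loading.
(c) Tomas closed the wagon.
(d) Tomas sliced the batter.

(a), (b)

(a) Entailed — 'Tomas closed the door' is causative; it entails the inchoative 'the door closed'.
(b) Entailed — the narrative places the closing before the loading.
(c) Not entailed — Tomas closed the door, not the wagon; the wagon belongs to the loading event.
(d) Not entailed — 'was slicing' is progressive on an accomplishment; it does not entail the completed 'sliced'.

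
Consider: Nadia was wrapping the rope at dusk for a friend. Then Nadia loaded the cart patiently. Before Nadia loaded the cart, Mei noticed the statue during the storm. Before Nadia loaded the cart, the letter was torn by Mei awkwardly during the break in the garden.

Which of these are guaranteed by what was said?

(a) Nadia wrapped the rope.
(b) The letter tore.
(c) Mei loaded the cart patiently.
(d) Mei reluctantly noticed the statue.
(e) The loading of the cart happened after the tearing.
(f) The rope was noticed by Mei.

(b), (e)

(a) Not entailed — 'was wrapping' is progressive on an accomplishment; it does not entail the completed 'wrapped'.
(b) Entailed — 'Mei tore the letter' is causative; it entails the inchoative 'the letter tore'.
(c) Not entailed — the passage has Nadia loading the cart, not Mei.
(d) Not entailed — 'reluctantly' adds information not in the original event.
(e) Entailed — the narrative places the tearing before the loading.
(f) Not entailed — Mei noticed the statue, not the rope; the rope belongs to the wrapping event.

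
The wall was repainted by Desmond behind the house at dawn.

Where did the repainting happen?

behind the house

'behind the house' marks the location of the repainting event.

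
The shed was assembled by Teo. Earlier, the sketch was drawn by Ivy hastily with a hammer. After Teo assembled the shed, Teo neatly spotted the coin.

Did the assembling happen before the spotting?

yes

The narrative orders the assembling before the spotting.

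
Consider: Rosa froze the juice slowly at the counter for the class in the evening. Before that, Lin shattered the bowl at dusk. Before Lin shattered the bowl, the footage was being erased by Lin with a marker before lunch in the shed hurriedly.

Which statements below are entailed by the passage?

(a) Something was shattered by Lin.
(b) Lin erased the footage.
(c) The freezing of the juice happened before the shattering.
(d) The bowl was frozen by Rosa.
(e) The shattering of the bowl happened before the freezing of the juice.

(a), (e)

(a) Entailed — this follows by dropping conjuncts from the shattering event's description.
(b) Not entailed — 'was erasing' is progressive on an accomplishment; it does not entail the completed 'erased'.
(c) Not entailed — the narrative places the shattering before the freezing, not after.
(d) Not entailed — Rosa froze the juice, not the bowl; the bowl belongs to the shattering event.
(e) Entailed — the narrative places the shattering before the freezing.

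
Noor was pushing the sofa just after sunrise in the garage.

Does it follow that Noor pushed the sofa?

yes

'push' is atelic; if Noor was pushing the sofa, then Noor pushed the sofa (for some time).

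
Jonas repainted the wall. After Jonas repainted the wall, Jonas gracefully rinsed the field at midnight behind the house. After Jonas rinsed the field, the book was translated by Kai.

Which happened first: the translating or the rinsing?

the rinsing

The connectives place the rinsing before the translating.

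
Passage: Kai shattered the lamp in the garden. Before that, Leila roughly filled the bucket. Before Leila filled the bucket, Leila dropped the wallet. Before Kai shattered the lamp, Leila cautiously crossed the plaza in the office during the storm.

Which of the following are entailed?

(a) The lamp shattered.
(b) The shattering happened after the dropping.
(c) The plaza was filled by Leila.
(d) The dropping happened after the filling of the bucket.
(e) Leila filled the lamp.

(a), (b)

(a) Entailed — 'Kai shattered the lamp' is causative; it entails the inchoative 'the lamp shattered'.
(b) Entailed — the narrative places the dropping before the shattering.
(c) Not entailed — Leila filled the bucket, not the plaza; the plaza belongs to the crossing event.
(d) Not entailed — the narrative places the dropping before the filling, not after.
(e) Not entailed — Leila filled the bucket, not the lamp; the lamp belongs to the shattering event.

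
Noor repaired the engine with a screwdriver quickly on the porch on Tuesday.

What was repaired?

the engine

'the engine' marks the patient of the repairing event.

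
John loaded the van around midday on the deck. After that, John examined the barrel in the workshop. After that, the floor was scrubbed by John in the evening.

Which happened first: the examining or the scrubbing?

the examining

The connectives place the examining before the scrubbing.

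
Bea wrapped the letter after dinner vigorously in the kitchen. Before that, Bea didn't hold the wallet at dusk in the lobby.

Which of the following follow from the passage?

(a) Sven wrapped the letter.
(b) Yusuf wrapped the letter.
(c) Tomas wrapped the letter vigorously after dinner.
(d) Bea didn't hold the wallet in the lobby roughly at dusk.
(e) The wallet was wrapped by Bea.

(a) Not entailed — the passage has Bea wrapping the letter, not Sven.
(b) Not entailed — the passage has Bea wrapping the letter, not Yusuf.
(c) Not entailed — the passage has Bea wrapping the letter, not Tomas.
(d) Entailed — under negation, adding a further restriction is entailed: if no such holding event occurred, none occurred roughly either.
(e) Not entailed — Bea wrapped the letter, not the wallet; the wallet belongs to the holding event.

(d)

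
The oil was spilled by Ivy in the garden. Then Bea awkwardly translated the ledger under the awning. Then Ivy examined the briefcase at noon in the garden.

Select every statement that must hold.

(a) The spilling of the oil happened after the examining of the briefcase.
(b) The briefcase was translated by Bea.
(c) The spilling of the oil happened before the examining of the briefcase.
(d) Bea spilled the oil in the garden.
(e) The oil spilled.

(c), (e)

(a) Not entailed — the narrative places the spilling before the examining, not after.
(b) Not entailed — Bea translated the ledger, not the briefcase; the briefcase belongs to the examining event.
(c) Entailed — the narrative places the spilling before the examining.
(d) Not entailed — the passage has Ivy spilling the oil, not Bea.
(e) Entailed — 'Ivy spilled the oil' is causative; it entails the inchoative 'the oil spilled'.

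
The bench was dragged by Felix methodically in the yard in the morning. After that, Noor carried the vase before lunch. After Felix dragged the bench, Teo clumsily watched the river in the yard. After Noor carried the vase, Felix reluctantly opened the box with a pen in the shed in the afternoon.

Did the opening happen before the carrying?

no

The narrative orders the carrying before the opening.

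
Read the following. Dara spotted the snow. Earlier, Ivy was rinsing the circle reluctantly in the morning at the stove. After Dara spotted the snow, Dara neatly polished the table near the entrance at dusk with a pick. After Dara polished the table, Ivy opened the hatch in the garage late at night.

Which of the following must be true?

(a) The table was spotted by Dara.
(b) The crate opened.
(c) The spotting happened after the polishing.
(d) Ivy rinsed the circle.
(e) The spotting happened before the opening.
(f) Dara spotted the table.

(a) Not entailed — Dara spotted the snow, not the table; the table belongs to the polishing event.
(b) Not entailed — the hatch is what opened, not the crate.
(c) Not entailed — the narrative places the spotting before the polishing, not after.
(d) Entailed — 'rinse' is an activity; 'was rinsing' entails that some rinsing happened, so 'rinsed' holds.
(e) Entailed — the narrative places the spotting before the opening.
(f) Not entailed — Dara spotted the snow, not the table; the table belongs to the polishing event.

(d), (e)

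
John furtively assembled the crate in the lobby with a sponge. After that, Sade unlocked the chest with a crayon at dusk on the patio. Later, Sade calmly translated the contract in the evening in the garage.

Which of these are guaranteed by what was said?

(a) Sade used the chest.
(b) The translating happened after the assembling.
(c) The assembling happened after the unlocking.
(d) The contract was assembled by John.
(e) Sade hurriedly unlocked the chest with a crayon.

(b)

(a) Not entailed — the chest is the patient, not an instrument — Sade used a crayon.
(b) Entailed — the narrative places the assembling before the translating.
(c) Not entailed — the narrative places the assembling before the unlocking, not after.
(d) Not entailed — John assembled the crate, not the contract; the contract belongs to the translating event.
(e) Not entailed — 'hurriedly' adds information not in the original event.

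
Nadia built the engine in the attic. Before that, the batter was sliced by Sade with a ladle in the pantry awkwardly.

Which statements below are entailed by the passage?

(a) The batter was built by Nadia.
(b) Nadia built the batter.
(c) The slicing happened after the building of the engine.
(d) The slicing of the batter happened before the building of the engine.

(d)

(a) Not entailed — Nadia built the engine, not the batter; the batter belongs to the slicing event.
(b) Not entailed — Nadia built the engine, not the batter; the batter belongs to the slicing event.
(c) Not entailed — the narrative places the slicing before the building, not after.
(d) Entailed — the narrative places the slicing before the building.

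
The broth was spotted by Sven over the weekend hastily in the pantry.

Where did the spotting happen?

in the pantry

'in the pantry' marks the location of the spotting event.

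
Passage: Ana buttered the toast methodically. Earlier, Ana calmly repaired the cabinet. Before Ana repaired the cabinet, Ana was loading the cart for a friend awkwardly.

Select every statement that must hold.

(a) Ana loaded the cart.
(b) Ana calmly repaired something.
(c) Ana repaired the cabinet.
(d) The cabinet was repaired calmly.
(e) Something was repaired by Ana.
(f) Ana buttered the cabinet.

(b), (c), (d), (e)

(a) Not entailed — 'was loading' is progressive on an accomplishment; it does not entail the completed 'loaded'.
(b) Entailed — every conjunct here is already in the original repairing event.
(c) Entailed — the original entails any weakening of itself; this just drops 'calmly'.
(d) Entailed — every conjunct here is already in the original repairing event.
(e) Entailed — this follows by dropping conjuncts from the repairing event's description.
(f) Not entailed — Ana buttered the toast, not the cabinet; the cabinet belongs to the repairing event.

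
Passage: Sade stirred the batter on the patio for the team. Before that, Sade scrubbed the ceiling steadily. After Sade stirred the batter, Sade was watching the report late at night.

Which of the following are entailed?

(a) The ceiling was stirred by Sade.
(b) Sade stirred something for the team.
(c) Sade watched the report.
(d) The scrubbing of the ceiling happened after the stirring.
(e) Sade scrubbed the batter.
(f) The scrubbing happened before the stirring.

(b), (c), (f)

(a) Not entailed — Sade stirred the batter, not the ceiling; the ceiling belongs to the scrubbing event.
(b) Entailed — dropping 'on the patio' and generalizing the patient leaves a sub-description the original still satisfies.
(c) Entailed — 'watch' is an activity; 'was watching' entails that some watching happened, so 'watched' holds.
(d) Not entailed — the narrative places the scrubbing before the stirring, not after.
(e) Not entailed — Sade scrubbed the ceiling, not the batter; the batter belongs to the stirring event.
(f) Entailed — the narrative places the scrubbing before the stirring.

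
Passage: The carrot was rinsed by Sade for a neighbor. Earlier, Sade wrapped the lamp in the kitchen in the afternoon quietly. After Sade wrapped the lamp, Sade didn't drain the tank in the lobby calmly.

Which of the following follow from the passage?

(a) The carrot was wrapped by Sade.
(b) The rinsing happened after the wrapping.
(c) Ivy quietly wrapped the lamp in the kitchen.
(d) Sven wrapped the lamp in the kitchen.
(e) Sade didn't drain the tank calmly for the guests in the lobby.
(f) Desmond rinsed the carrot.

(a) Not entailed — Sade wrapped the lamp, not the carrot; the carrot belongs to the rinsing event.
(b) Entailed — the narrative places the wrapping before the rinsing.
(c) Not entailed — the passage has Sade wrapping the lamp, not Ivy.
(d) Not entailed — the passage has Sade wrapping the lamp, not Sven.
(e) Entailed — under negation, adding a further restriction is entailed: if no such draining event occurred, none occurred for the guests either.
(f) Not entailed — the passage has Sade rinsing the carrot, not Desmond.

(b), (e)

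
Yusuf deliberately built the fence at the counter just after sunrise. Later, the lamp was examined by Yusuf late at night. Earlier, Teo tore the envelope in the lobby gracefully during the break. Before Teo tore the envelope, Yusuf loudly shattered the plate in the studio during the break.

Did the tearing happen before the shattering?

The narrative orders the shattering before the tearing.

no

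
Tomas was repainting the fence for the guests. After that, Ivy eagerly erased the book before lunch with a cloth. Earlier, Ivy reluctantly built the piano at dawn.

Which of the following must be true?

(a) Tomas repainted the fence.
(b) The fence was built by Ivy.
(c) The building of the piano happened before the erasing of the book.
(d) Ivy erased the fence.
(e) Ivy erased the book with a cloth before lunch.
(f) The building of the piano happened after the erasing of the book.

(a) Not entailed — 'was repainting' is progressive on an accomplishment; it does not entail the completed 'repainted'.
(b) Not entailed — Ivy built the piano, not the fence; the fence belongs to the repainting event.
(c) Entailed — the narrative places the building before the erasing.
(d) Not entailed — Ivy erased the book, not the fence; the fence belongs to the repainting event.
(e) Entailed — the original entails any weakening of itself; this just drops 'eagerly'.
(f) Not entailed — the narrative places the building before the erasing, not after.

(c), (e)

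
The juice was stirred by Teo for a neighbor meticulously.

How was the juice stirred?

'meticulously' marks the manner of the stirring event.

meticulously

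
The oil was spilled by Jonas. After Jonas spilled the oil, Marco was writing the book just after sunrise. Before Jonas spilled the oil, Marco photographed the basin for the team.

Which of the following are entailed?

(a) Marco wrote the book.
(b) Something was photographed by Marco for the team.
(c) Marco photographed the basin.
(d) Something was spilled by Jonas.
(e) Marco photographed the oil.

(a) Not entailed — 'was writing' is progressive on an accomplishment; it does not entail the completed 'wrote'.
(b) Entailed — the original entails any weakening of itself; this just generalizes the patient.
(c) Entailed — this follows by dropping conjuncts from the photographing event's description.
(d) Entailed — this follows by dropping conjuncts from the spilling event's description.
(e) Not entailed — Marco photographed the basin, not the oil; the oil belongs to the spilling event.

(b), (c), (d)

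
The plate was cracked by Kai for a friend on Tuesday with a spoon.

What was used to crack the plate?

'with a spoon' marks the instrument of the cracking event.

a spoon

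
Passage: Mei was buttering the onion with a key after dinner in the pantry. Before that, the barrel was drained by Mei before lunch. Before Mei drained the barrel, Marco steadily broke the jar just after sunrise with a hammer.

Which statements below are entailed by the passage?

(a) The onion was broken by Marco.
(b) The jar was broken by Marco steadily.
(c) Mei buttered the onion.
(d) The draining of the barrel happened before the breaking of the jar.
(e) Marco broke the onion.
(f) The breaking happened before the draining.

(a) Not entailed — Marco broke the jar, not the onion; the onion belongs to the buttering event.
(b) Entailed — the original entails any weakening of itself; this just drops 'just after sunrise', 'with a hammer'.
(c) Not entailed — 'was buttering' is progressive on an accomplishment; it does not entail the completed 'buttered'.
(d) Not entailed — the narrative places the breaking before the draining, not after.
(e) Not entailed — Marco broke the jar, not the onion; the onion belongs to the buttering event.
(f) Entailed — the narrative places the breaking before the draining.

(b), (f)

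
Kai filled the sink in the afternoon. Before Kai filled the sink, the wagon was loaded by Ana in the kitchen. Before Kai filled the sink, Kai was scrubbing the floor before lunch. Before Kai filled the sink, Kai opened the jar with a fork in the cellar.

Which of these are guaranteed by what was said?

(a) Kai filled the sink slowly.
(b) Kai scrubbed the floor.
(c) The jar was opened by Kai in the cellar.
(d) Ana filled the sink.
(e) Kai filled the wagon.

(b), (c)

(a) Not entailed — 'slowly' adds information not in the original event.
(b) Entailed — 'scrub' is an activity; 'was scrubbing' entails that some scrubbing happened, so 'scrubbed' holds.
(c) Entailed — this follows by dropping conjuncts from the opening event's description.
(d) Not entailed — the passage has Kai filling the sink, not Ana.
(e) Not entailed — Kai filled the sink, not the wagon; the wagon belongs to the loading event.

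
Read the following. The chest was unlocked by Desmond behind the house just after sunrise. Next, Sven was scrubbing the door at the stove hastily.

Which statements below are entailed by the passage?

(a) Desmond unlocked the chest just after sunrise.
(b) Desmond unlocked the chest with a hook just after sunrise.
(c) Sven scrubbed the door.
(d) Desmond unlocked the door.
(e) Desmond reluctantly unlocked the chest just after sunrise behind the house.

(a) Entailed — the original entails any weakening of itself; this just drops 'behind the house'.
(b) Not entailed — 'with a hook' adds information not in the original event.
(c) Entailed — 'scrub' is an activity; 'was scrubbing' entails that some scrubbing happened, so 'scrubbed' holds.
(d) Not entailed — Desmond unlocked the chest, not the door; the door belongs to the scrubbing event.
(e) Not entailed — 'reluctantly' adds information not in the original event.

(a), (c)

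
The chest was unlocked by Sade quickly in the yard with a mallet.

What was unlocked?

the chest

'the chest' marks the patient of the unlocking event.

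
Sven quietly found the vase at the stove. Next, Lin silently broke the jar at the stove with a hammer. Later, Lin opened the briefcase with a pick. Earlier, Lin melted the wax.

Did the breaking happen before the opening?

The narrative orders the breaking before the opening.

yes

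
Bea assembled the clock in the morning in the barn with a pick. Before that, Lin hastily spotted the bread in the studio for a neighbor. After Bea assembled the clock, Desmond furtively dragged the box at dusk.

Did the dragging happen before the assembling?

The narrative orders the assembling before the dragging.

no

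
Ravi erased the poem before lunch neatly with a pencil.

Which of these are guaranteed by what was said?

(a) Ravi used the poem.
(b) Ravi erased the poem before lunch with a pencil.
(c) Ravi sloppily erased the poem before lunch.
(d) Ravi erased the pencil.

(a) Not entailed — the poem is the patient, not an instrument — Ravi used a pencil.
(b) Entailed — this follows by dropping conjuncts from the erasing event's description.
(c) Not entailed — 'sloppily' adds a manner not in (and inconsistent with) the original.
(d) Not entailed — the pencil is the instrument, not what was erased.

(b)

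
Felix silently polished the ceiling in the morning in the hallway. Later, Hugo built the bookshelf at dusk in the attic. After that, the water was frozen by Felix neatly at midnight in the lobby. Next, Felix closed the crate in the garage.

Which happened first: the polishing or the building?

The connectives place the polishing before the building.

the polishing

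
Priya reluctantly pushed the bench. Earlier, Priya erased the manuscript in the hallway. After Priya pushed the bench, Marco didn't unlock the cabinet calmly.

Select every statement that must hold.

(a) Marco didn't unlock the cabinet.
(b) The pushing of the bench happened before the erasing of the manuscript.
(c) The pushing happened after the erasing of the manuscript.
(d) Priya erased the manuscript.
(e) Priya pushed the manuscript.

(a) Not entailed — dropping 'calmly' under negation is not valid — the original leaves open that Marco unlocked the cabinet some other way.
(b) Not entailed — the narrative places the erasing before the pushing, not after.
(c) Entailed — the narrative places the erasing before the pushing.
(d) Entailed — this follows by dropping conjuncts from the erasing event's description.
(e) Not entailed — Priya pushed the bench, not the manuscript; the manuscript belongs to the erasing event.

(c), (d)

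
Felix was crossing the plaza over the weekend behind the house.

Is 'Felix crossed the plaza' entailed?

no

'was crossing' is progressive; for an accomplishment like 'cross the plaza', it doesn't entail completion.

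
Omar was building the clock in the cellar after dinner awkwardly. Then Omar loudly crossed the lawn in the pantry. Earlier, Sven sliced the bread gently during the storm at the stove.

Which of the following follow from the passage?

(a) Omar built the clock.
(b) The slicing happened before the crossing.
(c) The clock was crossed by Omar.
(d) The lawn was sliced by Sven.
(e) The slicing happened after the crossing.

(a) Not entailed — 'was building' is progressive on an accomplishment; it does not entail the completed 'built'.
(b) Entailed — the narrative places the slicing before the crossing.
(c) Not entailed — Omar crossed the lawn, not the clock; the clock belongs to the building event.
(d) Not entailed — Sven sliced the bread, not the lawn; the lawn belongs to the crossing event.
(e) Not entailed — the narrative places the slicing before the crossing, not after.

(b)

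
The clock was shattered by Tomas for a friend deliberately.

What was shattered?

'the clock' marks the patient of the shattering event.

the clock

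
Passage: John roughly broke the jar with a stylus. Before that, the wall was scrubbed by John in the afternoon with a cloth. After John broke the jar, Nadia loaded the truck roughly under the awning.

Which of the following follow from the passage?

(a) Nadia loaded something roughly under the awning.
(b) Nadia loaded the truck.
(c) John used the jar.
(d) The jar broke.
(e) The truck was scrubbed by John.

(a) Entailed — every conjunct here is already in the original loading event.
(b) Entailed — the original entails any weakening of itself; this just drops 'under the awning', 'roughly'.
(c) Not entailed — the jar is the patient, not an instrument — John used a stylus.
(d) Entailed — 'John broke the jar' is causative; it entails the inchoative 'the jar broke'.
(e) Not entailed — John scrubbed the wall, not the truck; the truck belongs to the loading event.

(a), (b), (d)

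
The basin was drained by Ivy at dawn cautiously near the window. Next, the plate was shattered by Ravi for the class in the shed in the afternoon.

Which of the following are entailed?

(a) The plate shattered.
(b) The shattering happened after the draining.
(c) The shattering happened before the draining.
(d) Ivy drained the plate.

(a) Entailed — 'Ravi shattered the plate' is causative; it entails the inchoative 'the plate shattered'.
(b) Entailed — the narrative places the draining before the shattering.
(c) Not entailed — the narrative places the draining before the shattering, not after.
(d) Not entailed — Ivy drained the basin, not the plate; the plate belongs to the shattering event.

(a), (b)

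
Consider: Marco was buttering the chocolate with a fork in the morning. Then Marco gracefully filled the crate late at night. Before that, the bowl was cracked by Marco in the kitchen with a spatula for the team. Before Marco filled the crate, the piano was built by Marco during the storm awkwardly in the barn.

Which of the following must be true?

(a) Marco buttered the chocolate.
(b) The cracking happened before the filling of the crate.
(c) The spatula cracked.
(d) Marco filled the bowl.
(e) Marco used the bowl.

(a) Not entailed — 'was buttering' is progressive on an accomplishment; it does not entail the completed 'buttered'.
(b) Entailed — the narrative places the cracking before the filling.
(c) Not entailed — the bowl is what cracked, not the spatula.
(d) Not entailed — Marco filled the crate, not the bowl; the bowl belongs to the cracking event.
(e) Not entailed — the bowl is the patient, not an instrument — Marco used a spatula.

(b)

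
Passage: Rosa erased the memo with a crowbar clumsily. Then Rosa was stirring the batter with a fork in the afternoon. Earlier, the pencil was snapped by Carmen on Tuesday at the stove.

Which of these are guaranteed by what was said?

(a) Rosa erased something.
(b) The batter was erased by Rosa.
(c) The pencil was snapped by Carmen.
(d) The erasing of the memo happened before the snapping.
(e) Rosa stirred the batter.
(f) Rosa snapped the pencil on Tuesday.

(a) Entailed — this follows by dropping conjuncts from the erasing event's description.
(b) Not entailed — Rosa erased the memo, not the batter; the batter belongs to the stirring event.
(c) Entailed — dropping 'on Tuesday', 'at the stove' leaves a sub-description the original still satisfies.
(d) Not entailed — the narrative doesn't order the erasing relative to the snapping.
(e) Entailed — 'stir' is an activity; 'was stirring' entails that some stirring happened, so 'stirred' holds.
(f) Not entailed — the passage has Carmen snapping the pencil, not Rosa.

(a), (c), (e)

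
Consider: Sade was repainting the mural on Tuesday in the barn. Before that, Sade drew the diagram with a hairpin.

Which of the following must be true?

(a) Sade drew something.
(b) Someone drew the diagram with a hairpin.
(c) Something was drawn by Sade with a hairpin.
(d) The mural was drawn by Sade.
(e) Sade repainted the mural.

(a), (b), (c)

(a) Entailed — dropping 'with a hairpin' and generalizing the patient leaves a sub-description the original still satisfies.
(b) Entailed — the original entails any weakening of itself; this just generalizes the agent.
(c) Entailed — every conjunct here is already in the original drawing event.
(d) Not entailed — Sade drew the diagram, not the mural; the mural belongs to the repainting event.
(e) Not entailed — 'was repainting' is progressive on an accomplishment; it does not entail the completed 'repainted'.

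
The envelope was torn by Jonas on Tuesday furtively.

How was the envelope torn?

furtively

'furtively' marks the manner of the tearing event.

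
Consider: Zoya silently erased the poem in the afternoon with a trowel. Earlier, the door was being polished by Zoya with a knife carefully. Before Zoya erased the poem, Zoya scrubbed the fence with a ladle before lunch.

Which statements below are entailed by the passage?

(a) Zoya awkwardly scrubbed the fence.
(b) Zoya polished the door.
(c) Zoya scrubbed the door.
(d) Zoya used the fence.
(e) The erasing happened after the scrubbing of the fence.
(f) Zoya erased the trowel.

(b), (e)

(a) Not entailed — 'awkwardly' adds information not in the original event.
(b) Entailed — 'polish' is an activity; 'was polishing' entails that some polishing happened, so 'polished' holds.
(c) Not entailed — Zoya scrubbed the fence, not the door; the door belongs to the polishing event.
(d) Not entailed — the fence is the patient, not an instrument — Zoya used a ladle.
(e) Entailed — the narrative places the scrubbing before the erasing.
(f) Not entailed — the trowel is the instrument, not what was erased.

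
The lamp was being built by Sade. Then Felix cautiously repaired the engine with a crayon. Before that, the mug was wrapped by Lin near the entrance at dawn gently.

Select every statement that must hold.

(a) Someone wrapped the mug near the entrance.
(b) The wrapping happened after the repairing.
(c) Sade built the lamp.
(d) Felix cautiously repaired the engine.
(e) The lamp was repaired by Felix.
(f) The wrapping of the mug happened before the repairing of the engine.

(a) Entailed — every conjunct here is already in the original wrapping event.
(b) Not entailed — the narrative places the wrapping before the repairing, not after.
(c) Not entailed — 'was building' is progressive on an accomplishment; it does not entail the completed 'built'.
(d) Entailed — the original entails any weakening of itself; this just drops 'with a crayon'.
(e) Not entailed — Felix repaired the engine, not the lamp; the lamp belongs to the building event.
(f) Entailed — the narrative places the wrapping before the repairing.

(a), (d), (f)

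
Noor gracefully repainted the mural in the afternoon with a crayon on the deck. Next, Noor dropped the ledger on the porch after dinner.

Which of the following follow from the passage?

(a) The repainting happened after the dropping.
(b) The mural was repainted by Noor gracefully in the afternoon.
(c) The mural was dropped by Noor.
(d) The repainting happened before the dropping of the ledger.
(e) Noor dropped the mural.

(b), (d)

(a) Not entailed — the narrative places the repainting before the dropping, not after.
(b) Entailed — every conjunct here is already in the original repainting event.
(c) Not entailed — Noor dropped the ledger, not the mural; the mural belongs to the repainting event.
(d) Entailed — the narrative places the repainting before the dropping.
(e) Not entailed — Noor dropped the ledger, not the mural; the mural belongs to the repainting event.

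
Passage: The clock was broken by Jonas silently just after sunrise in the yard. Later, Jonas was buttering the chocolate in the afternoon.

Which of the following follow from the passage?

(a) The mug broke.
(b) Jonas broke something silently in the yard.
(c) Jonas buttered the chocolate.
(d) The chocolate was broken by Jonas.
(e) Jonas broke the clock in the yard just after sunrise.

(a) Not entailed — the clock is what broke, not the mug.
(b) Entailed — the original entails any weakening of itself; this just drops 'just after sunrise' and generalizes the patient.
(c) Not entailed — 'was buttering' is progressive on an accomplishment; it does not entail the completed 'buttered'.
(d) Not entailed — Jonas broke the clock, not the chocolate; the chocolate belongs to the buttering event.
(e) Entailed — dropping 'silently' leaves a sub-description the original still satisfies.

(b), (e)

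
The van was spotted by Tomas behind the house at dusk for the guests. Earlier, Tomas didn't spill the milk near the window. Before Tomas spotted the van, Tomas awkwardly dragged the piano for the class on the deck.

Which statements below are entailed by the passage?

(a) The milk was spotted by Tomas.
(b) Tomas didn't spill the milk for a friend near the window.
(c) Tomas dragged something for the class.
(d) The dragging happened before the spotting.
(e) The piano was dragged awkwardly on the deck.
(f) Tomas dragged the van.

(b), (c), (d), (e)

(a) Not entailed — Tomas spotted the van, not the milk; the milk belongs to the spilling event.
(b) Entailed — under negation, adding a further restriction is entailed: if no such spilling event occurred, none occurred for a friend either.
(c) Entailed — dropping 'on the deck', 'awkwardly' and generalizing the patient leaves a sub-description the original still satisfies.
(d) Entailed — the narrative places the dragging before the spotting.
(e) Entailed — every conjunct here is already in the original dragging event.
(f) Not entailed — Tomas dragged the piano, not the van; the van belongs to the spotting event.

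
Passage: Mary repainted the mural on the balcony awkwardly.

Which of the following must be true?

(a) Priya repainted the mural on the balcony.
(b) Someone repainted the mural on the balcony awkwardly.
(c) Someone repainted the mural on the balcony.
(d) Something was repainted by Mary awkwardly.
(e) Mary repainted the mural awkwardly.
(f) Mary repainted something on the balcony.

(a) Not entailed — the passage has Mary repainting the mural, not Priya.
(b) Entailed — generalizing the agent leaves a sub-description the original still satisfies.
(c) Entailed — dropping 'awkwardly' and generalizing the agent leaves a sub-description the original still satisfies.
(d) Entailed — every conjunct here is already in the original repainting event.
(e) Entailed — dropping 'on the balcony' leaves a sub-description the original still satisfies.
(f) Entailed — this follows by dropping conjuncts from the repainting event's description.

(b), (c), (d), (e), (f)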